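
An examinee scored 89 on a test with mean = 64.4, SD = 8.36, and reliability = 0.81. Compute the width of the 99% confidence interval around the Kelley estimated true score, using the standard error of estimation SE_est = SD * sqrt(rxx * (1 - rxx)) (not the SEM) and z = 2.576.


True score estimate = 0.81*89 + 0.19*64.4 = 84.326
SE_est = SD * sqrt(rxx * (1 - rxx)) = 8.36 * sqrt(0.81 * 0.19) = 8.36 * sqrt(0.1539) = 3.279636
CI = T_est +/- z * SE_est, so width = 2 * z * SE_est = 2 * 2.576 * 3.279636
Width = 16.8967

16.8967


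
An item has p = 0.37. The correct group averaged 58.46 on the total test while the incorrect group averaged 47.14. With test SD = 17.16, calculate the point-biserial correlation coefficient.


q = 1 - p = 0.63
rpb = ((M1 - M0) / SD) * sqrt(p * q)
rpb = ((58.46 - 47.14) / 17.16) * sqrt(0.37 * 0.63)
rpb = 0.3185

0.3185


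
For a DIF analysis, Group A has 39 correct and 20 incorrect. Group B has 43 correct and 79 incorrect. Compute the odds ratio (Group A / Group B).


Odds_A = 39/20 = 1.95
Odds_B = 43/79 = 0.5443
OR = Odds_A / Odds_B = 1.95 / 0.5443
Exactly, OR = (39 * 79) / (20 * 43) = 3081 / 860
OR = 3.5826

3.5826


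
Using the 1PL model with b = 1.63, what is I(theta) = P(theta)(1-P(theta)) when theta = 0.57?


P = 1/(1+exp(-(0.57-1.63))) = 0.2573
I = P*(1-P) = 0.2573 * 0.7427
I = 0.1911

0.1911


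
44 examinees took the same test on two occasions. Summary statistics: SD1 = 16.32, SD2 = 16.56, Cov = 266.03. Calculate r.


r = cov(X,Y) / (SD_X * SD_Y)
r = 266.03 / (16.32 * 16.56)
r = 266.03 / 270.2592
r = 0.9844

0.9844


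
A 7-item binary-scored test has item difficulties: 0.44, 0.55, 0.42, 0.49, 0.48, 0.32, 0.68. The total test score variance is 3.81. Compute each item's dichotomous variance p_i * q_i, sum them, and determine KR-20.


For each item, compute p_i * q_i:
  Item 1: 0.44 * 0.56 = 0.2464
  Item 2: 0.55 * 0.45 = 0.2475
  Item 3: 0.42 * 0.58 = 0.2436
  Item 4: 0.49 * 0.51 = 0.2499
  Item 5: 0.48 * 0.52 = 0.2496
  Item 6: 0.32 * 0.68 = 0.2176
  Item 7: 0.68 * 0.32 = 0.2176
Sum(p_i * q_i) = 0.2464 + 0.2475 + 0.2436 + 0.2499 + 0.2496 + 0.2176 + 0.2176 = 1.6722
KR-20 = (k/(k-1)) * (1 - Sum(p_i*q_i) / Var_total)
= (7/6) * (1 - 1.6722/3.81)
= 1.1667 * 0.5611
KR-20 = 0.6546

0.6546


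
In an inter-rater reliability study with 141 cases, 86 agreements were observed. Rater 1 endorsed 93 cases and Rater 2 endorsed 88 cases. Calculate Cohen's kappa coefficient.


P_o = 86/141 = 0.609929
P_e = (93*88 + 48*53) / 19881 = 0.539611
kappa = (P_o - P_e) / (1 - P_e)
kappa = (0.609929 - 0.539611) / (1 - 0.539611)
kappa = 0.1527

0.1527


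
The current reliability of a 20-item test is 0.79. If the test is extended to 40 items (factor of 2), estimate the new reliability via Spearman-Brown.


r_new = (n * rxx) / (1 + (n-1) * rxx)
r_new = (2 * 0.79) / (1 + 1 * 0.79)
r_new = 1.58 / 1.79
r_new = 0.8827

0.8827


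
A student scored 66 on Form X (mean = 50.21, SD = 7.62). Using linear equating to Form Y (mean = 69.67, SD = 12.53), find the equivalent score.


slope = SD_Y / SD_X = 12.53 / 7.62 ~ 1.6444
intercept = mean_Y - slope * mean_X = 69.67 - (12.53 / 7.62) * 50.21 ~ -12.8932
Y = slope * X + intercept. To avoid rounding drift from the rounded slope/intercept, evaluate the equivalent form Y = mean_Y + SD_Y * (X - mean_X) / SD_X at full precision:
Y = 69.67 + 12.53 * (66 - 50.21) / 7.62
Y = 69.67 + 12.53 * 15.79 / 7.62
Y = 69.67 + 197.8487 / 7.62
Y = 69.67 + 25.9644
Y = 95.6344

95.6344


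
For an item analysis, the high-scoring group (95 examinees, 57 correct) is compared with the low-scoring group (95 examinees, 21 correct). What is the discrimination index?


p_upper = 57/95 = 0.6
p_lower = 21/95 = 0.2211
D = 0.6 - 0.2211 = 0.3789

0.3789


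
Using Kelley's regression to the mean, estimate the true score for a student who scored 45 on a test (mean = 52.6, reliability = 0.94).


T_est = rxx * X + (1 - rxx) * mean
T_est = 0.94 * 45 + 0.06 * 52.6
T_est = 42.3 + 3.156
T_est = 45.456

45.456


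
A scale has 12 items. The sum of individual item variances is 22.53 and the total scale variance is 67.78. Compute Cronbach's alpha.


alpha = (k/(k-1)) * (1 - sum(si^2)/s_total^2)
= (12/11) * (1 - 22.53/67.78)
alpha = 0.7283

0.7283


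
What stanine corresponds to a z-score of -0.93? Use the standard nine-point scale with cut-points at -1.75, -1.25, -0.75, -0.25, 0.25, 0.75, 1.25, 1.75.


Stanine boundaries: [-1.75, -1.25, -0.75, -0.25, 0.25, 0.75, 1.25, 1.75]
z = -0.93
Check each boundary:
  z >= -1.75 -> could be stanine 2
  z >= -1.25 -> could be stanine 3
  z < -0.75
  z < -0.25
  z < 0.25
  z < 0.75
  z < 1.25
  z < 1.75
Highest qualifying boundary gives stanine = 3

3


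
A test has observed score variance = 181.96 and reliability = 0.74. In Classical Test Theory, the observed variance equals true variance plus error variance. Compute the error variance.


var_true = rxx * var_obs = 0.74 * 181.96 = 134.6504
var_error = var_obs - var_true
var_error = 181.96 - 134.6504
var_error = 47.3096

47.3096


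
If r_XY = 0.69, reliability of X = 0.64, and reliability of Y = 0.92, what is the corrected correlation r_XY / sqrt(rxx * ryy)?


r_corrected = rxy / sqrt(rxx * ryy)
= 0.69 / sqrt(0.64 * 0.92)
= 0.69 / sqrt(0.5888)
= 0.69 / 0.767333
r_corrected = 0.8992

0.8992


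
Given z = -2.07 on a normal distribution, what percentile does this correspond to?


CDF(z) = 0.5 * (1 + erf(z/sqrt(2)))
erf(-1.4637) = -0.9615
CDF = 0.0192
Percentile rank = 0.0192 * 100 = 1.92

1.92


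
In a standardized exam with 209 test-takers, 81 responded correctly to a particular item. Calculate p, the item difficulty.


Item difficulty p = number correct / total examinees
p = 81 / 209
p = 0.3876

0.3876


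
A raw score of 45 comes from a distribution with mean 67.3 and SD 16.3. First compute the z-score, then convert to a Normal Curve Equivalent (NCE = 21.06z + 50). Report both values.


z = (X - mean) / SD = (45 - 67.3) / 16.3
z = -22.3 / 16.3
z = -1.3681
NCE = NCE = 21.06z + 50
Carry z at full precision (z = -22.3 / 16.3) into the conversion:
NCE = 21.06 * (-22.3 / 16.3) + 50 = -469.638 / 16.3 + 50
NCE = -28.8121 + 50
NCE = 21.1879

21.1879


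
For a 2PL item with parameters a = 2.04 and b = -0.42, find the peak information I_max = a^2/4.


For 2PL, max info at theta = b = -0.42
I_max = a^2 / 4 = 2.04^2 / 4
= 4.1616 / 4
I_max = 1.0404

1.0404


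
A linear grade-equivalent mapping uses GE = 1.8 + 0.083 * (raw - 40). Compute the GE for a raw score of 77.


raw - median = 77 - 40 = 37
slope * diff = 0.083 * 37 = 3.071
GE = 1.8 + 3.071
GE = 4.871

4.871


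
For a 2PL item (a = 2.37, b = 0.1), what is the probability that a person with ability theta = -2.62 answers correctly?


a*(theta - b) = 2.37 * (-2.62 - 0.1) = -6.4464
exp(--6.4464) = 630.4287
P = 1 / (1 + 630.4287)
P = 0.0016

0.0016


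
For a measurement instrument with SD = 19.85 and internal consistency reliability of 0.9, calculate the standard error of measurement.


SEM = SD * sqrt(1 - rxx)
SEM = 19.85 * sqrt(1 - 0.9)
SEM = 19.85 * sqrt(0.1) = 19.85 * 0.316228
SEM = 6.2771

6.2771


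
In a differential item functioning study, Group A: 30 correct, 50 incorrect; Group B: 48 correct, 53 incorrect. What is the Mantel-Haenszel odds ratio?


Odds_A = 30/50 = 0.6
Odds_B = 48/53 = 0.9057
OR = Odds_A / Odds_B = 0.6 / 0.9057
Exactly, OR = (30 * 53) / (50 * 48) = 1590 / 2400
OR = 0.6625

0.6625


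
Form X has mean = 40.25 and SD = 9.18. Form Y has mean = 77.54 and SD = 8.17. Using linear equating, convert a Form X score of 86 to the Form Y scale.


slope = SD_Y / SD_X = 8.17 / 9.18 ~ 0.89
intercept = mean_Y - slope * mean_X = 77.54 - (8.17 / 9.18) * 40.25 ~ 41.7184
Y = slope * X + intercept. To avoid rounding drift from the rounded slope/intercept, evaluate the equivalent form Y = mean_Y + SD_Y * (X - mean_X) / SD_X at full precision:
Y = 77.54 + 8.17 * (86 - 40.25) / 9.18
Y = 77.54 + 8.17 * 45.75 / 9.18
Y = 77.54 + 373.7775 / 9.18
Y = 77.54 + 40.7165
Y = 118.2565

118.2565


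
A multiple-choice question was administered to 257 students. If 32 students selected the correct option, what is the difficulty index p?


Item difficulty p = number correct / total examinees
p = 32 / 257
p = 0.1245

0.1245


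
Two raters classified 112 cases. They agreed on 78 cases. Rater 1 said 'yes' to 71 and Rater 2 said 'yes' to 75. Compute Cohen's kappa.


P_o = 78/112 = 0.696429
P_e = (71*75 + 41*37) / 12544 = 0.54544
kappa = (P_o - P_e) / (1 - P_e)
kappa = (0.696429 - 0.54544) / (1 - 0.54544)
kappa = 0.3322

0.3322


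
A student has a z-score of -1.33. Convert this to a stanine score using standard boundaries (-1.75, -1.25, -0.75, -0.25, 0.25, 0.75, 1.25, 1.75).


Stanine boundaries: [-1.75, -1.25, -0.75, -0.25, 0.25, 0.75, 1.25, 1.75]
z = -1.33
Check each boundary:
  z >= -1.75 -> could be stanine 2
  z < -1.25
  z < -0.75
  z < -0.25
  z < 0.25
  z < 0.75
  z < 1.25
  z < 1.75
Highest qualifying boundary gives stanine = 2

2


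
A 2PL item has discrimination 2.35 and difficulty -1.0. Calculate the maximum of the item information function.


For 2PL, max info at theta = b = -1.0
I_max = a^2 / 4 = 2.35^2 / 4
= 5.5225 / 4
I_max = 1.3806

1.3806


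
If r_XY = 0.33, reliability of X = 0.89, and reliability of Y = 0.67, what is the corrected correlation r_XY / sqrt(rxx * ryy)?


r_corrected = rxy / sqrt(rxx * ryy)
= 0.33 / sqrt(0.89 * 0.67)
= 0.33 / sqrt(0.5963)
= 0.33 / 0.772205
r_corrected = 0.4273

0.4273


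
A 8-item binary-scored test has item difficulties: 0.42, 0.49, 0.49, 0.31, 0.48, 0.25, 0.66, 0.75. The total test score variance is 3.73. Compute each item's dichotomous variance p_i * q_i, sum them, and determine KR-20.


For each item, compute p_i * q_i:
  Item 1: 0.42 * 0.58 = 0.2436
  Item 2: 0.49 * 0.51 = 0.2499
  Item 3: 0.49 * 0.51 = 0.2499
  Item 4: 0.31 * 0.69 = 0.2139
  Item 5: 0.48 * 0.52 = 0.2496
  Item 6: 0.25 * 0.75 = 0.1875
  Item 7: 0.66 * 0.34 = 0.2244
  Item 8: 0.75 * 0.25 = 0.1875
Sum(p_i * q_i) = 0.2436 + 0.2499 + 0.2499 + 0.2139 + 0.2496 + 0.1875 + 0.2244 + 0.1875 = 1.8063
KR-20 = (k/(k-1)) * (1 - Sum(p_i*q_i) / Var_total)
= (8/7) * (1 - 1.8063/3.73)
= 1.1429 * 0.5157
KR-20 = 0.5894

0.5894


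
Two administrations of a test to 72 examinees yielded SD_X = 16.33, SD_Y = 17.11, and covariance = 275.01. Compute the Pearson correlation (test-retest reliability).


r = cov(X,Y) / (SD_X * SD_Y)
r = 275.01 / (16.33 * 17.11)
r = 275.01 / 279.4063
r = 0.9843

0.9843


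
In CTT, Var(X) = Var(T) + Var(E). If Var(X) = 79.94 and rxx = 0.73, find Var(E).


var_true = rxx * var_obs = 0.73 * 79.94 = 58.3562
var_error = var_obs - var_true
var_error = 79.94 - 58.3562
var_error = 21.5838

21.5838


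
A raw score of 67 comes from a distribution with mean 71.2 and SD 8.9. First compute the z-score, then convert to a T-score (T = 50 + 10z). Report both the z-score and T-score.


z = (X - mean) / SD = (67 - 71.2) / 8.9
z = -4.2 / 8.9
z = -0.4719
T-score = T = 50 + 10z
Carry z at full precision (z = -4.2 / 8.9) into the conversion:
T-score = 50 + 10 * (-4.2 / 8.9) = 50 + -42 / 8.9
T-score = 50 + -4.7191
T-score = 45.2809

45.2809


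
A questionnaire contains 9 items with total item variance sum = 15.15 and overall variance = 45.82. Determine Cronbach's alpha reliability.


alpha = (k/(k-1)) * (1 - sum(si^2)/s_total^2)
= (9/8) * (1 - 15.15/45.82)
alpha = 0.753

0.753


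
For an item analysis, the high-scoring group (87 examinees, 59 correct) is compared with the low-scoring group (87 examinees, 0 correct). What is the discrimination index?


p_upper = 59/87 = 0.6782
p_lower = 0/87 = 0.0
D = 0.6782 - 0.0 = 0.6782

0.6782


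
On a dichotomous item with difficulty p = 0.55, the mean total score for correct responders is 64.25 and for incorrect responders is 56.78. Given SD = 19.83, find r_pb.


q = 1 - p = 0.45
rpb = ((M1 - M0) / SD) * sqrt(p * q)
rpb = ((64.25 - 56.78) / 19.83) * sqrt(0.55 * 0.45)
rpb = 0.1874

0.1874


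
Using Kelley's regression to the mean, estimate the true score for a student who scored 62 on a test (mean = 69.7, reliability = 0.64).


T_est = rxx * X + (1 - rxx) * mean
T_est = 0.64 * 62 + 0.36 * 69.7
T_est = 39.68 + 25.092
T_est = 64.772

64.772


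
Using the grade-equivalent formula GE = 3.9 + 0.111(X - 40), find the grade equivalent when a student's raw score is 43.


raw - median = 43 - 40 = 3
slope * diff = 0.111 * 3 = 0.333
GE = 3.9 + 0.333
GE = 4.233

4.233


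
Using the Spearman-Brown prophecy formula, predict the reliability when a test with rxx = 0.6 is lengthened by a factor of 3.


r_new = (n * rxx) / (1 + (n-1) * rxx)
r_new = (3 * 0.6) / (1 + 2 * 0.6)
r_new = 1.8 / 2.2
r_new = 0.8182

0.8182


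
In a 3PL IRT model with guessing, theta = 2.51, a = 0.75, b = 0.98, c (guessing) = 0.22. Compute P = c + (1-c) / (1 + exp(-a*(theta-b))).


logit = 0.75*(2.51 - 0.98) = 1.1475
P* = 1/(1 + exp(-1.1475)) = 0.7591
P = 0.22 + (1 - 0.22) * 0.7591
P = 0.8121

0.8121


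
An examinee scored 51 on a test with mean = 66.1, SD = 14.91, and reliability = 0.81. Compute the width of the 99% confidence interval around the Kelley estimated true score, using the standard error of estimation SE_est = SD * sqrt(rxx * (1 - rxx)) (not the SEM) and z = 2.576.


True score estimate = 0.81*51 + 0.19*66.1 = 53.869
SE_est = SD * sqrt(rxx * (1 - rxx)) = 14.91 * sqrt(0.81 * 0.19) = 14.91 * sqrt(0.1539) = 5.849206
CI = T_est +/- z * SE_est, so width = 2 * z * SE_est = 2 * 2.576 * 5.849206
Width = 30.1351

30.1351


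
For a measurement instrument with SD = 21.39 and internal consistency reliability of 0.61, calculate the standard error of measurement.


SEM = SD * sqrt(1 - rxx)
SEM = 21.39 * sqrt(1 - 0.61)
SEM = 21.39 * sqrt(0.39) = 21.39 * 0.6245
SEM = 13.3581

13.3581


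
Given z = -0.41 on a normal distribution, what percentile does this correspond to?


CDF(z) = 0.5 * (1 + erf(z/sqrt(2)))
erf(-0.2899) = -0.3182
CDF = 0.3409
Percentile rank = 0.3409 * 100 = 34.09

34.09


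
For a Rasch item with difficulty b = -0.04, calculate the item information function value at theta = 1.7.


P = 1/(1+exp(-(1.7--0.04))) = 0.8507
I = P*(1-P) = 0.8507 * 0.1493
I = 0.127

0.127


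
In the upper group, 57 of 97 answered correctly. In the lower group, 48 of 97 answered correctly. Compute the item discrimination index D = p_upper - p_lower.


p_upper = 57/97 = 0.5876
p_lower = 48/97 = 0.4948
D = 0.5876 - 0.4948 = 0.0928

0.0928


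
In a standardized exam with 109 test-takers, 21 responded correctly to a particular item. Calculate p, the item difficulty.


Item difficulty p = number correct / total examinees
p = 21 / 109
p = 0.1927

0.1927


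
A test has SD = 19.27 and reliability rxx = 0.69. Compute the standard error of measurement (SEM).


SEM = SD * sqrt(1 - rxx)
SEM = 19.27 * sqrt(1 - 0.69)
SEM = 19.27 * sqrt(0.31) = 19.27 * 0.556776
SEM = 10.7291

10.7291


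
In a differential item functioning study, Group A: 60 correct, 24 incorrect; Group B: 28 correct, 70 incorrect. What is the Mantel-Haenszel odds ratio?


Odds_A = 60/24 = 2.5
Odds_B = 28/70 = 0.4
OR = Odds_A / Odds_B = 2.5 / 0.4
Exactly, OR = (60 * 70) / (24 * 28) = 4200 / 672
OR = 6.25

6.25


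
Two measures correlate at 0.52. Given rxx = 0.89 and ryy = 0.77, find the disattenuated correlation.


r_corrected = rxy / sqrt(rxx * ryy)
= 0.52 / sqrt(0.89 * 0.77)
= 0.52 / sqrt(0.6853)
= 0.52 / 0.827828
r_corrected = 0.6281

0.6281


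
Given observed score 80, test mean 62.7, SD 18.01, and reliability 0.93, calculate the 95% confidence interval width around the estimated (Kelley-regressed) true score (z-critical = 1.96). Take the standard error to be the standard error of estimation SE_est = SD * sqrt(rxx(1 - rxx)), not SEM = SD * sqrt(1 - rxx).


True score estimate = 0.93*80 + 0.07*62.7 = 78.789
SE_est = SD * sqrt(rxx * (1 - rxx)) = 18.01 * sqrt(0.93 * 0.07) = 18.01 * sqrt(0.0651) = 4.595198
CI = T_est +/- z * SE_est, so width = 2 * z * SE_est = 2 * 1.96 * 4.595198
Width = 18.0132

18.0132


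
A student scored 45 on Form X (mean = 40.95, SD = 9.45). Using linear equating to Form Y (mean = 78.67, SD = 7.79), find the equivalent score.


slope = SD_Y / SD_X = 7.79 / 9.45 ~ 0.8243
intercept = mean_Y - slope * mean_X = 78.67 - (7.79 / 9.45) * 40.95 ~ 44.9133
Y = slope * X + intercept. To avoid rounding drift from the rounded slope/intercept, evaluate the equivalent form Y = mean_Y + SD_Y * (X - mean_X) / SD_X at full precision:
Y = 78.67 + 7.79 * (45 - 40.95) / 9.45
Y = 78.67 + 7.79 * 4.05 / 9.45
Y = 78.67 + 31.5495 / 9.45
Y = 78.67 + 3.3386
Y = 82.0086

82.0086


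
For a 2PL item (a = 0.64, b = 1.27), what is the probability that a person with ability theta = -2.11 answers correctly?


a*(theta - b) = 0.64 * (-2.11 - 1.27) = -2.1632
exp(--2.1632) = 8.6989
P = 1 / (1 + 8.6989)
P = 0.1031

0.1031


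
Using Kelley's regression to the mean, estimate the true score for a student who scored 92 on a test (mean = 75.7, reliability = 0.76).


T_est = rxx * X + (1 - rxx) * mean
T_est = 0.76 * 92 + 0.24 * 75.7
T_est = 69.92 + 18.168
T_est = 88.088

88.088


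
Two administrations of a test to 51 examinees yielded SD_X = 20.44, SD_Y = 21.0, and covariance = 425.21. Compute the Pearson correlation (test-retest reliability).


r = cov(X,Y) / (SD_X * SD_Y)
r = 425.21 / (20.44 * 21.0)
r = 425.21 / 429.24
r = 0.9906

0.9906


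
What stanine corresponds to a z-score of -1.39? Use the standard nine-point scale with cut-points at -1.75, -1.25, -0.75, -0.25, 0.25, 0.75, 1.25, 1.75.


Stanine boundaries: [-1.75, -1.25, -0.75, -0.25, 0.25, 0.75, 1.25, 1.75]
z = -1.39
Check each boundary:
  z >= -1.75 -> could be stanine 2
  z < -1.25
  z < -0.75
  z < -0.25
  z < 0.25
  z < 0.75
  z < 1.25
  z < 1.75
Highest qualifying boundary gives stanine = 2

2


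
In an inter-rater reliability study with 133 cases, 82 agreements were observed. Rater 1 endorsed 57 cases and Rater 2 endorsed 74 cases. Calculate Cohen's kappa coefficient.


P_o = 82/133 = 0.616541
P_e = (57*74 + 76*59) / 17689 = 0.491944
kappa = (P_o - P_e) / (1 - P_e)
kappa = (0.616541 - 0.491944) / (1 - 0.491944)
kappa = 0.2452

0.2452


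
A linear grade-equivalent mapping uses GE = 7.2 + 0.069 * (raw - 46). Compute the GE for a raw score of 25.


raw - median = 25 - 46 = -21
slope * diff = 0.069 * -21 = -1.449
GE = 7.2 + -1.449
GE = 5.751

5.751


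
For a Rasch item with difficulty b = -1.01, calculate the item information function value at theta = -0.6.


P = 1/(1+exp(-(-0.6--1.01))) = 0.6011
I = P*(1-P) = 0.6011 * 0.3989
I = 0.2398

0.2398


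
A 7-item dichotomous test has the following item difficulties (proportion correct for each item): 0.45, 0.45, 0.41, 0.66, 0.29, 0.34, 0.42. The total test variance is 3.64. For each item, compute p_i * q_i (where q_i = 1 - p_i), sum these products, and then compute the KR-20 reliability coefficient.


For each item, compute p_i * q_i:
  Item 1: 0.45 * 0.55 = 0.2475
  Item 2: 0.45 * 0.55 = 0.2475
  Item 3: 0.41 * 0.59 = 0.2419
  Item 4: 0.66 * 0.34 = 0.2244
  Item 5: 0.29 * 0.71 = 0.2059
  Item 6: 0.34 * 0.66 = 0.2244
  Item 7: 0.42 * 0.58 = 0.2436
Sum(p_i * q_i) = 0.2475 + 0.2475 + 0.2419 + 0.2244 + 0.2059 + 0.2244 + 0.2436 = 1.6352
KR-20 = (k/(k-1)) * (1 - Sum(p_i*q_i) / Var_total)
= (7/6) * (1 - 1.6352/3.64)
= 1.1667 * 0.5508
KR-20 = 0.6426

0.6426


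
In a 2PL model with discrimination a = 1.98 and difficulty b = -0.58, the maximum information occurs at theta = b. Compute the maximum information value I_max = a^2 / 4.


For 2PL, max info at theta = b = -0.58
I_max = a^2 / 4 = 1.98^2 / 4
= 3.9204 / 4
I_max = 0.9801

0.9801


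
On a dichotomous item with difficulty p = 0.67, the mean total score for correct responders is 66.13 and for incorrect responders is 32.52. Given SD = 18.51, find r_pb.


q = 1 - p = 0.33
rpb = ((M1 - M0) / SD) * sqrt(p * q)
rpb = ((66.13 - 32.52) / 18.51) * sqrt(0.67 * 0.33)
rpb = 0.8538

0.8538


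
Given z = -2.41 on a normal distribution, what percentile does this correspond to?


CDF(z) = 0.5 * (1 + erf(z/sqrt(2)))
erf(-1.7041) = -0.984
CDF = 0.008
Percentile rank = 0.008 * 100 = 0.8

0.8


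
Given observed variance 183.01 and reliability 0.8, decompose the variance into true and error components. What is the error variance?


var_true = rxx * var_obs = 0.8 * 183.01 = 146.408
var_error = var_obs - var_true
var_error = 183.01 - 146.408
var_error = 36.602

36.602


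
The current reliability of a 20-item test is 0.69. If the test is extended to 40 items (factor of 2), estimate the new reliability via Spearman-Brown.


r_new = (n * rxx) / (1 + (n-1) * rxx)
r_new = (2 * 0.69) / (1 + 1 * 0.69)
r_new = 1.38 / 1.69
r_new = 0.8166

0.8166


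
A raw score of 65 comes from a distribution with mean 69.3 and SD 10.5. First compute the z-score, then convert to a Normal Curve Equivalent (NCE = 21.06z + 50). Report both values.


z = (X - mean) / SD = (65 - 69.3) / 10.5
z = -4.3 / 10.5
z = -0.4095
NCE = NCE = 21.06z + 50
Carry z at full precision (z = -4.3 / 10.5) into the conversion:
NCE = 21.06 * (-4.3 / 10.5) + 50 = -90.558 / 10.5 + 50
NCE = -8.6246 + 50
NCE = 41.3754

41.3754


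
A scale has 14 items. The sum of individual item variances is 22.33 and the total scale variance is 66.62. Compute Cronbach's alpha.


alpha = (k/(k-1)) * (1 - sum(si^2)/s_total^2)
= (14/13) * (1 - 22.33/66.62)
alpha = 0.716

0.716


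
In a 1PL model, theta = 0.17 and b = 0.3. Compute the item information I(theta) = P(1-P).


P = 1/(1+exp(-(0.17-0.3))) = 0.4675
I = P*(1-P) = 0.4675 * 0.5325
I = 0.2489

0.2489


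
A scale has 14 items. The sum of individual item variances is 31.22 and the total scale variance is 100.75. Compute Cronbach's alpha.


alpha = (k/(k-1)) * (1 - sum(si^2)/s_total^2)
= (14/13) * (1 - 31.22/100.75)
alpha = 0.7432

0.7432


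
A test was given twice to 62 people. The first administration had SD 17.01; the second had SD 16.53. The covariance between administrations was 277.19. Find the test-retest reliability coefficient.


r = cov(X,Y) / (SD_X * SD_Y)
r = 277.19 / (17.01 * 16.53)
r = 277.19 / 281.1753
r = 0.9858

0.9858


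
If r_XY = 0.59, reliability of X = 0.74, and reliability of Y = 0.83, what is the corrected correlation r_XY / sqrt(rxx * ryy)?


r_corrected = rxy / sqrt(rxx * ryy)
= 0.59 / sqrt(0.74 * 0.83)
= 0.59 / sqrt(0.6142)
= 0.59 / 0.783709
r_corrected = 0.7528

0.7528


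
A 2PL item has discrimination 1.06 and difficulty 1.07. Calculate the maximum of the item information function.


For 2PL, max info at theta = b = 1.07
I_max = a^2 / 4 = 1.06^2 / 4
= 1.1236 / 4
I_max = 0.2809

0.2809


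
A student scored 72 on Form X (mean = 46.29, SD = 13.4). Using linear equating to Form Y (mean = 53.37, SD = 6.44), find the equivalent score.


slope = SD_Y / SD_X = 6.44 / 13.4 ~ 0.4806
intercept = mean_Y - slope * mean_X = 53.37 - (6.44 / 13.4) * 46.29 ~ 31.1232
Y = slope * X + intercept. To avoid rounding drift from the rounded slope/intercept, evaluate the equivalent form Y = mean_Y + SD_Y * (X - mean_X) / SD_X at full precision:
Y = 53.37 + 6.44 * (72 - 46.29) / 13.4
Y = 53.37 + 6.44 * 25.71 / 13.4
Y = 53.37 + 165.5724 / 13.4
Y = 53.37 + 12.3561
Y = 65.7261

65.7261


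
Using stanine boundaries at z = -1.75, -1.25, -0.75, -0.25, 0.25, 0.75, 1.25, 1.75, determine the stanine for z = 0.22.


Stanine boundaries: [-1.75, -1.25, -0.75, -0.25, 0.25, 0.75, 1.25, 1.75]
z = 0.22
Check each boundary:
  z >= -1.75 -> could be stanine 2
  z >= -1.25 -> could be stanine 3
  z >= -0.75 -> could be stanine 4
  z >= -0.25 -> could be stanine 5
  z < 0.25
  z < 0.75
  z < 1.25
  z < 1.75
Highest qualifying boundary gives stanine = 5

5


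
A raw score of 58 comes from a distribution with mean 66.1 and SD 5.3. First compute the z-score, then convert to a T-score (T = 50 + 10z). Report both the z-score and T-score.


z = (X - mean) / SD = (58 - 66.1) / 5.3
z = -8.1 / 5.3
z = -1.5283
T-score = T = 50 + 10z
Carry z at full precision (z = -8.1 / 5.3) into the conversion:
T-score = 50 + 10 * (-8.1 / 5.3) = 50 + -81 / 5.3
T-score = 50 + -15.283
T-score = 34.717

34.717


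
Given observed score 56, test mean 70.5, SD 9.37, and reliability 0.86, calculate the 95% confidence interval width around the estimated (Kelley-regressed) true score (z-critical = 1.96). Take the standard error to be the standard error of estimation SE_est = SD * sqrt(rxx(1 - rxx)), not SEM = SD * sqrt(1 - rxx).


True score estimate = 0.86*56 + 0.14*70.5 = 58.03
SE_est = SD * sqrt(rxx * (1 - rxx)) = 9.37 * sqrt(0.86 * 0.14) = 9.37 * sqrt(0.1204) = 3.251268
CI = T_est +/- z * SE_est, so width = 2 * z * SE_est = 2 * 1.96 * 3.251268
Width = 12.745

12.745


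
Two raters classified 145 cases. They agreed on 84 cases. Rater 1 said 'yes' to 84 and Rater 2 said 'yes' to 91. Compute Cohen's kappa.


P_o = 84/145 = 0.57931
P_e = (84*91 + 61*54) / 21025 = 0.520238
kappa = (P_o - P_e) / (1 - P_e)
kappa = (0.57931 - 0.520238) / (1 - 0.520238)
kappa = 0.1231

0.1231


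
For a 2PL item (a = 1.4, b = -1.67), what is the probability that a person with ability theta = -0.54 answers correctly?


a*(theta - b) = 1.4 * (-0.54 - -1.67) = 1.582
exp(-1.582) = 0.2056
P = 1 / (1 + 0.2056)
P = 0.8295

0.8295


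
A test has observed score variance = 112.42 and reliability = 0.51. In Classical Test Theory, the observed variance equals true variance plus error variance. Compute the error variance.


var_true = rxx * var_obs = 0.51 * 112.42 = 57.3342
var_error = var_obs - var_true
var_error = 112.42 - 57.3342
var_error = 55.0858

55.0858


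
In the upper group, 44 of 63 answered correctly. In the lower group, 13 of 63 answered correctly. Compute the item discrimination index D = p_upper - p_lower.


p_upper = 44/63 = 0.6984
p_lower = 13/63 = 0.2063
D = 0.6984 - 0.2063 = 0.4921

0.4921


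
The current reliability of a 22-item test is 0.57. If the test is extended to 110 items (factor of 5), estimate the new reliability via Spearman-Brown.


r_new = (n * rxx) / (1 + (n-1) * rxx)
r_new = (5 * 0.57) / (1 + 4 * 0.57)
r_new = 2.85 / 3.28
r_new = 0.8689

0.8689


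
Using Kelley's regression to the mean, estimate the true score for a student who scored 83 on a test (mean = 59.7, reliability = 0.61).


T_est = rxx * X + (1 - rxx) * mean
T_est = 0.61 * 83 + 0.39 * 59.7
T_est = 50.63 + 23.283
T_est = 73.913

73.913


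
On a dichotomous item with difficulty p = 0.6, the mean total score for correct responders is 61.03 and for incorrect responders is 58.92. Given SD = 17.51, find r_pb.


q = 1 - p = 0.4
rpb = ((M1 - M0) / SD) * sqrt(p * q)
rpb = ((61.03 - 58.92) / 17.51) * sqrt(0.6 * 0.4)
rpb = 0.059

0.059


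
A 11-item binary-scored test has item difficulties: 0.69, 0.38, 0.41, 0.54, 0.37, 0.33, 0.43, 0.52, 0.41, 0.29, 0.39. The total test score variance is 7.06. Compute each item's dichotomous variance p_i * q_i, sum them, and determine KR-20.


For each item, compute p_i * q_i:
  Item 1: 0.69 * 0.31 = 0.2139
  Item 2: 0.38 * 0.62 = 0.2356
  Item 3: 0.41 * 0.59 = 0.2419
  Item 4: 0.54 * 0.46 = 0.2484
  Item 5: 0.37 * 0.63 = 0.2331
  Item 6: 0.33 * 0.67 = 0.2211
  Item 7: 0.43 * 0.57 = 0.2451
  Item 8: 0.52 * 0.48 = 0.2496
  Item 9: 0.41 * 0.59 = 0.2419
  Item 10: 0.29 * 0.71 = 0.2059
  Item 11: 0.39 * 0.61 = 0.2379
Sum(p_i * q_i) = 0.2139 + 0.2356 + 0.2419 + 0.2484 + 0.2331 + 0.2211 + 0.2451 + 0.2496 + 0.2419 + 0.2059 + 0.2379 = 2.5744
KR-20 = (k/(k-1)) * (1 - Sum(p_i*q_i) / Var_total)
= (11/10) * (1 - 2.5744/7.06)
= 1.1 * 0.6354
KR-20 = 0.6989

0.6989


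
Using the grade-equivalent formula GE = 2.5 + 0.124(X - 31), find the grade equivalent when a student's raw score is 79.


raw - median = 79 - 31 = 48
slope * diff = 0.124 * 48 = 5.952
GE = 2.5 + 5.952
GE = 8.452

8.452


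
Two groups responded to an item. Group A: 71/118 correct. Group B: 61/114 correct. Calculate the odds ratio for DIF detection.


Odds_A = 71/47 = 1.5106
Odds_B = 61/53 = 1.1509
OR = Odds_A / Odds_B = 1.5106 / 1.1509
Exactly, OR = (71 * 53) / (47 * 61) = 3763 / 2867
OR = 1.3125

1.3125


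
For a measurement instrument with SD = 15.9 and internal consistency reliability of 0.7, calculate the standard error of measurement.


SEM = SD * sqrt(1 - rxx)
SEM = 15.9 * sqrt(1 - 0.7)
SEM = 15.9 * sqrt(0.3) = 15.9 * 0.547723
SEM = 8.7088

8.7088


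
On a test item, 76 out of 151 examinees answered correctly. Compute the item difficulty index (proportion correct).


Item difficulty p = number correct / total examinees
p = 76 / 151
p = 0.5033

0.5033


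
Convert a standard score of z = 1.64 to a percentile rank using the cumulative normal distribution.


CDF(z) = 0.5 * (1 + erf(z/sqrt(2)))
erf(1.1597) = 0.899
CDF = 0.9495
Percentile rank = 0.9495 * 100 = 94.95

94.95


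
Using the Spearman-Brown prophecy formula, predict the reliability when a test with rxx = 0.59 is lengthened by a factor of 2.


r_new = (n * rxx) / (1 + (n-1) * rxx)
r_new = (2 * 0.59) / (1 + 1 * 0.59)
r_new = 1.18 / 1.59
r_new = 0.7421

0.7421


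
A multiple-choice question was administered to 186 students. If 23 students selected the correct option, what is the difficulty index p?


Item difficulty p = number correct / total examinees
p = 23 / 186
p = 0.1237

0.1237


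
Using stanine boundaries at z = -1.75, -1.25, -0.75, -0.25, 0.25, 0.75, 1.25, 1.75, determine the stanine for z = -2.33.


Stanine boundaries: [-1.75, -1.25, -0.75, -0.25, 0.25, 0.75, 1.25, 1.75]
z = -2.33
Check each boundary:
  z < -1.75
  z < -1.25
  z < -0.75
  z < -0.25
  z < 0.25
  z < 0.75
  z < 1.25
  z < 1.75
Highest qualifying boundary gives stanine = 1

1


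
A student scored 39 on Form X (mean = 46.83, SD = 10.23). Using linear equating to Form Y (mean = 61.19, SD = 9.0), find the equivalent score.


slope = SD_Y / SD_X = 9.0 / 10.23 ~ 0.8798
intercept = mean_Y - slope * mean_X = 61.19 - (9.0 / 10.23) * 46.83 ~ 19.9906
Y = slope * X + intercept. To avoid rounding drift from the rounded slope/intercept, evaluate the equivalent form Y = mean_Y + SD_Y * (X - mean_X) / SD_X at full precision:
Y = 61.19 + 9.0 * (39 - 46.83) / 10.23
Y = 61.19 - 9.0 * 7.83 / 10.23
Y = 61.19 - 70.47 / 10.23
Y = 61.19 - 6.8886
Y = 54.3014

54.3014


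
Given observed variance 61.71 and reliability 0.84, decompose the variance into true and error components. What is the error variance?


var_true = rxx * var_obs = 0.84 * 61.71 = 51.8364
var_error = var_obs - var_true
var_error = 61.71 - 51.8364
var_error = 9.8736

9.8736


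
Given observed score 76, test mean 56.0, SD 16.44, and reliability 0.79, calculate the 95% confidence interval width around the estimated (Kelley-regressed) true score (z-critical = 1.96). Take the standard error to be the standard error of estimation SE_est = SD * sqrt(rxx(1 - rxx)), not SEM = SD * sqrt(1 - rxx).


True score estimate = 0.79*76 + 0.21*56.0 = 71.8
SE_est = SD * sqrt(rxx * (1 - rxx)) = 16.44 * sqrt(0.79 * 0.21) = 16.44 * sqrt(0.1659) = 6.696147
CI = T_est +/- z * SE_est, so width = 2 * z * SE_est = 2 * 1.96 * 6.696147
Width = 26.2489

26.2489


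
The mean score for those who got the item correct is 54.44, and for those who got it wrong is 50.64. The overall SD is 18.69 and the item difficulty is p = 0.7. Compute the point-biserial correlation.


q = 1 - p = 0.3
rpb = ((M1 - M0) / SD) * sqrt(p * q)
rpb = ((54.44 - 50.64) / 18.69) * sqrt(0.7 * 0.3)
rpb = 0.0932

0.0932


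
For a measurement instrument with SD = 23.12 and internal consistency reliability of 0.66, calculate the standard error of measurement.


SEM = SD * sqrt(1 - rxx)
SEM = 23.12 * sqrt(1 - 0.66)
SEM = 23.12 * sqrt(0.34) = 23.12 * 0.583095
SEM = 13.4812

13.4812


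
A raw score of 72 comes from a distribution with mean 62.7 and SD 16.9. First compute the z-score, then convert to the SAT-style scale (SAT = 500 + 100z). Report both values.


z = (X - mean) / SD = (72 - 62.7) / 16.9
z = 9.3 / 16.9
z = 0.5503
SAT-scale = SAT = 500 + 100z
Carry z at full precision (z = 9.3 / 16.9) into the conversion:
SAT-scale = 500 + 100 * (9.3 / 16.9) = 500 + 930 / 16.9
SAT-scale = 500 + 55.0296
SAT-scale = 555.0296

555.0296


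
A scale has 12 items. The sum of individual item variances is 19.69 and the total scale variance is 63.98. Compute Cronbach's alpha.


alpha = (k/(k-1)) * (1 - sum(si^2)/s_total^2)
= (12/11) * (1 - 19.69/63.98)
alpha = 0.7552

0.7552


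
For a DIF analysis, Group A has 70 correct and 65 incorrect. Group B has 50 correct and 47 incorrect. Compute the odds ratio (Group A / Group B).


Odds_A = 70/65 = 1.0769
Odds_B = 50/47 = 1.0638
OR = Odds_A / Odds_B = 1.0769 / 1.0638
Exactly, OR = (70 * 47) / (65 * 50) = 3290 / 3250
OR = 1.0123

1.0123


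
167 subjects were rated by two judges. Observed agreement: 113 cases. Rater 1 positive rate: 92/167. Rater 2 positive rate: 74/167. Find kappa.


P_o = 113/167 = 0.676647
P_e = (92*74 + 75*93) / 27889 = 0.494209
kappa = (P_o - P_e) / (1 - P_e)
kappa = (0.676647 - 0.494209) / (1 - 0.494209)
kappa = 0.3607

0.3607


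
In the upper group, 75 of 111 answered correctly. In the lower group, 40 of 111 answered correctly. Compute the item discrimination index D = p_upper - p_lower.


p_upper = 75/111 = 0.6757
p_lower = 40/111 = 0.3604
D = 0.6757 - 0.3604 = 0.3153

0.3153


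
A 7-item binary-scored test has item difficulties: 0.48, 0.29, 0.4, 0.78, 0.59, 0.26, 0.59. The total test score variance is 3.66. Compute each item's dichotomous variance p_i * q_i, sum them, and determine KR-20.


For each item, compute p_i * q_i:
  Item 1: 0.48 * 0.52 = 0.2496
  Item 2: 0.29 * 0.71 = 0.2059
  Item 3: 0.4 * 0.6 = 0.24
  Item 4: 0.78 * 0.22 = 0.1716
  Item 5: 0.59 * 0.41 = 0.2419
  Item 6: 0.26 * 0.74 = 0.1924
  Item 7: 0.59 * 0.41 = 0.2419
Sum(p_i * q_i) = 0.2496 + 0.2059 + 0.24 + 0.1716 + 0.2419 + 0.1924 + 0.2419 = 1.5433
KR-20 = (k/(k-1)) * (1 - Sum(p_i*q_i) / Var_total)
= (7/6) * (1 - 1.5433/3.66)
= 1.1667 * 0.5783
KR-20 = 0.6747

0.6747


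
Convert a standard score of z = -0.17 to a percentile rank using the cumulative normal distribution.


CDF(z) = 0.5 * (1 + erf(z/sqrt(2)))
erf(-0.1202) = -0.135
CDF = 0.4325
Percentile rank = 0.4325 * 100 = 43.25

43.25


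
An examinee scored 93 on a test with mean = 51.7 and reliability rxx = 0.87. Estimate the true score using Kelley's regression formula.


T_est = rxx * X + (1 - rxx) * mean
T_est = 0.87 * 93 + 0.13 * 51.7
T_est = 80.91 + 6.721
T_est = 87.631

87.631


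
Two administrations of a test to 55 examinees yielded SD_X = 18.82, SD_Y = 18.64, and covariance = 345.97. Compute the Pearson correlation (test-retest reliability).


r = cov(X,Y) / (SD_X * SD_Y)
r = 345.97 / (18.82 * 18.64)
r = 345.97 / 350.8048
r = 0.9862

0.9862


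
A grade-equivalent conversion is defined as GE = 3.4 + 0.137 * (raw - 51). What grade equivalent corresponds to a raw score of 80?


raw - median = 80 - 51 = 29
slope * diff = 0.137 * 29 = 3.973
GE = 3.4 + 3.973
GE = 7.373

7.373


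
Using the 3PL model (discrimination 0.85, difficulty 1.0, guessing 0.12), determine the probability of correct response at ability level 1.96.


logit = 0.85*(1.96 - 1.0) = 0.816
P* = 1/(1 + exp(-0.816)) = 0.6934
P = 0.12 + (1 - 0.12) * 0.6934
P = 0.7302

0.7302


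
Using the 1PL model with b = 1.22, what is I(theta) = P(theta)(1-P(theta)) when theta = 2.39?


P = 1/(1+exp(-(2.39-1.22))) = 0.7631
I = P*(1-P) = 0.7631 * 0.2369
I = 0.1808

0.1808


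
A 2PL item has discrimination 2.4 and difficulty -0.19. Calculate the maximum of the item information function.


For 2PL, max info at theta = b = -0.19
I_max = a^2 / 4 = 2.4^2 / 4
= 5.76 / 4
I_max = 1.44

1.44


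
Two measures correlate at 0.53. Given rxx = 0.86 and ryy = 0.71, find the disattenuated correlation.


r_corrected = rxy / sqrt(rxx * ryy)
= 0.53 / sqrt(0.86 * 0.71)
= 0.53 / sqrt(0.6106)
= 0.53 / 0.781409
r_corrected = 0.6783

0.6783


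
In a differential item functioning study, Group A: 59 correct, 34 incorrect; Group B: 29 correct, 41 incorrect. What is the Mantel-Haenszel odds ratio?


Odds_A = 59/34 = 1.7353
Odds_B = 29/41 = 0.7073
OR = Odds_A / Odds_B = 1.7353 / 0.7073
Exactly, OR = (59 * 41) / (34 * 29) = 2419 / 986
OR = 2.4533

2.4533


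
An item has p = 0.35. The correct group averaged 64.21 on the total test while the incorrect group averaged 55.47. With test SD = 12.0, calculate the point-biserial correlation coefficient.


q = 1 - p = 0.65
rpb = ((M1 - M0) / SD) * sqrt(p * q)
rpb = ((64.21 - 55.47) / 12.0) * sqrt(0.35 * 0.65)
rpb = 0.3474

0.3474


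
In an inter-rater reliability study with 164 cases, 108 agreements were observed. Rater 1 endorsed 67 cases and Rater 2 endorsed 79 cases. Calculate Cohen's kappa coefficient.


P_o = 108/164 = 0.658537
P_e = (67*79 + 97*85) / 26896 = 0.503346
kappa = (P_o - P_e) / (1 - P_e)
kappa = (0.658537 - 0.503346) / (1 - 0.503346)
kappa = 0.3125

0.3125


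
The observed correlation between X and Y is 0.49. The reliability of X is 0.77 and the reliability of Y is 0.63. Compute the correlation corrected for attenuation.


r_corrected = rxy / sqrt(rxx * ryy)
= 0.49 / sqrt(0.77 * 0.63)
= 0.49 / sqrt(0.4851)
= 0.49 / 0.696491
r_corrected = 0.7035

0.7035


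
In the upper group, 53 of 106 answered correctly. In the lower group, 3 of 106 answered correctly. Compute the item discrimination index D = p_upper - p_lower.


p_upper = 53/106 = 0.5
p_lower = 3/106 = 0.0283
D = 0.5 - 0.0283 = 0.4717

0.4717


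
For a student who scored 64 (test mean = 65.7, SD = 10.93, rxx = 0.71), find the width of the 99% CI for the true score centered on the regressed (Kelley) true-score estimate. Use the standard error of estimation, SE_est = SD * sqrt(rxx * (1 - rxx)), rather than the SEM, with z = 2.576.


True score estimate = 0.71*64 + 0.29*65.7 = 64.493
SE_est = SD * sqrt(rxx * (1 - rxx)) = 10.93 * sqrt(0.71 * 0.29) = 10.93 * sqrt(0.2059) = 4.959619
CI = T_est +/- z * SE_est, so width = 2 * z * SE_est = 2 * 2.576 * 4.959619
Width = 25.552

25.552


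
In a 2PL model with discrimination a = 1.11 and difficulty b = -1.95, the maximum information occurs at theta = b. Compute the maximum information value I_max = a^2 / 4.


For 2PL, max info at theta = b = -1.95
I_max = a^2 / 4 = 1.11^2 / 4
= 1.2321 / 4
I_max = 0.308

0.308


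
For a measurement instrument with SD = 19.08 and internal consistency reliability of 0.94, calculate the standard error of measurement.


SEM = SD * sqrt(1 - rxx)
SEM = 19.08 * sqrt(1 - 0.94)
SEM = 19.08 * sqrt(0.06) = 19.08 * 0.244949
SEM = 4.6736

4.6736


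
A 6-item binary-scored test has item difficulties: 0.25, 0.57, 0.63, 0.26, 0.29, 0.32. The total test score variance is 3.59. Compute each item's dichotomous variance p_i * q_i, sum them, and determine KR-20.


For each item, compute p_i * q_i:
  Item 1: 0.25 * 0.75 = 0.1875
  Item 2: 0.57 * 0.43 = 0.2451
  Item 3: 0.63 * 0.37 = 0.2331
  Item 4: 0.26 * 0.74 = 0.1924
  Item 5: 0.29 * 0.71 = 0.2059
  Item 6: 0.32 * 0.68 = 0.2176
Sum(p_i * q_i) = 0.1875 + 0.2451 + 0.2331 + 0.1924 + 0.2059 + 0.2176 = 1.2816
KR-20 = (k/(k-1)) * (1 - Sum(p_i*q_i) / Var_total)
= (6/5) * (1 - 1.2816/3.59)
= 1.2 * 0.643
KR-20 = 0.7716

0.7716


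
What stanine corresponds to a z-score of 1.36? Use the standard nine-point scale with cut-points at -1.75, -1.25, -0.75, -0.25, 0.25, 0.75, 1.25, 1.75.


Stanine boundaries: [-1.75, -1.25, -0.75, -0.25, 0.25, 0.75, 1.25, 1.75]
z = 1.36
Check each boundary:
  z >= -1.75 -> could be stanine 2
  z >= -1.25 -> could be stanine 3
  z >= -0.75 -> could be stanine 4
  z >= -0.25 -> could be stanine 5
  z >= 0.25 -> could be stanine 6
  z >= 0.75 -> could be stanine 7
  z >= 1.25 -> could be stanine 8
  z < 1.75
Highest qualifying boundary gives stanine = 8

8


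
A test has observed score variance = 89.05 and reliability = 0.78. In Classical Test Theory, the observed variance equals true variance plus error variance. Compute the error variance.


var_true = rxx * var_obs = 0.78 * 89.05 = 69.459
var_error = var_obs - var_true
var_error = 89.05 - 69.459
var_error = 19.591

19.591
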